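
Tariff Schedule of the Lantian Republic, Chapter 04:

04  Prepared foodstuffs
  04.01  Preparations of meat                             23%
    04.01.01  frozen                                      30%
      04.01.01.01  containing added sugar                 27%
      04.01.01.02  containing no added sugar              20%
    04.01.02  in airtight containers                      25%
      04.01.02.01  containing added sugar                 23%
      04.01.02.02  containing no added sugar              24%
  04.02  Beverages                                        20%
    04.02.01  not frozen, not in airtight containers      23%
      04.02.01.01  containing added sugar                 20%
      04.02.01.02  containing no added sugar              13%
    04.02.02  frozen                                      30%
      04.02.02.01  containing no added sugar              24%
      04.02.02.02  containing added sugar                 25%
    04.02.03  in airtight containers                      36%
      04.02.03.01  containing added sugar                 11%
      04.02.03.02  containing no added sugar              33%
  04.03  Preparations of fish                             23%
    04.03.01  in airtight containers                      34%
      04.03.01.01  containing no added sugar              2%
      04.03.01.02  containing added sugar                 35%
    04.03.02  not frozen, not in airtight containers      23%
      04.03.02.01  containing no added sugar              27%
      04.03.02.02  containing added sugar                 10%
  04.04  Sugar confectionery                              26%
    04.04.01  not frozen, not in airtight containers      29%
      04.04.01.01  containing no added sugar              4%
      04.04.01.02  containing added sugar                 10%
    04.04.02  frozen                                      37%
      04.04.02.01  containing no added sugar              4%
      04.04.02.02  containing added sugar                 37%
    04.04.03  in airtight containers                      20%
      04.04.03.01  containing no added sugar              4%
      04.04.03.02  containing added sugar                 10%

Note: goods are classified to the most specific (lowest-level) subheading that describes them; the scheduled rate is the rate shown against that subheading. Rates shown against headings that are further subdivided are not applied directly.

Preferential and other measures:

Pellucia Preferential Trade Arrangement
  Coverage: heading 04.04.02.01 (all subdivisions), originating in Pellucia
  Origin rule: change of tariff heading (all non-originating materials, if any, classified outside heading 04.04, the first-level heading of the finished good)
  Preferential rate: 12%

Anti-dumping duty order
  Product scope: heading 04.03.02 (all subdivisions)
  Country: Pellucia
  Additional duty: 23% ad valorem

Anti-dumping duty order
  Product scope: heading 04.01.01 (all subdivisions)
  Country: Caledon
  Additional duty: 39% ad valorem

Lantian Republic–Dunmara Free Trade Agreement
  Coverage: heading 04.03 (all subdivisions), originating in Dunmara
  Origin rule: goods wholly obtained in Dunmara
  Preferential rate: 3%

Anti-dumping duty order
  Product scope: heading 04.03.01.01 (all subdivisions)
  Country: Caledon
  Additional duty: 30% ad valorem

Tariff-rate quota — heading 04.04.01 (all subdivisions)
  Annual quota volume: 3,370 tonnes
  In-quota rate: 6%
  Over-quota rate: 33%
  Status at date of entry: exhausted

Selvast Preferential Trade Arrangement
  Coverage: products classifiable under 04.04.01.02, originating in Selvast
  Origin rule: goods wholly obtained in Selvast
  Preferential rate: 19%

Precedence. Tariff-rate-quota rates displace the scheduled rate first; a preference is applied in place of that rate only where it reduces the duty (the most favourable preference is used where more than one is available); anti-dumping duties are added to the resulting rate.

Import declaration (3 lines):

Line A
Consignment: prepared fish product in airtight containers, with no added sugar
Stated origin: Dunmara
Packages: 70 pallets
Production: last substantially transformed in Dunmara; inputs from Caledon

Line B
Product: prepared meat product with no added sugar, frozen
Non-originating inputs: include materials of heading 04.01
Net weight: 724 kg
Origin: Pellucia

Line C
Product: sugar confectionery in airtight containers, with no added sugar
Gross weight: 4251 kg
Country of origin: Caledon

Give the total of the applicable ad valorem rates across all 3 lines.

26%

Line A: prepared fish product → 04.03; in airtight containers → 04.03.01; with no added sugar → 04.03.01.01. Scheduled 2%. Dunmara agreement on 04.03: not wholly obtained. → 2%.
Line B: prepared meat product → 04.01; frozen → 04.01.01; with no added sugar → 04.01.01.02. Scheduled 20%. Pellucia agreement on 04.04.02.01: 04.01.01.02 not covered. → 20%.
Line C: sugar confectionery → 04.04; in airtight containers → 04.04.03; with no added sugar → 04.04.03.01. Scheduled 4%. No special measure applies. → 4%.
Sum: 2% + 20% + 4% = 26%.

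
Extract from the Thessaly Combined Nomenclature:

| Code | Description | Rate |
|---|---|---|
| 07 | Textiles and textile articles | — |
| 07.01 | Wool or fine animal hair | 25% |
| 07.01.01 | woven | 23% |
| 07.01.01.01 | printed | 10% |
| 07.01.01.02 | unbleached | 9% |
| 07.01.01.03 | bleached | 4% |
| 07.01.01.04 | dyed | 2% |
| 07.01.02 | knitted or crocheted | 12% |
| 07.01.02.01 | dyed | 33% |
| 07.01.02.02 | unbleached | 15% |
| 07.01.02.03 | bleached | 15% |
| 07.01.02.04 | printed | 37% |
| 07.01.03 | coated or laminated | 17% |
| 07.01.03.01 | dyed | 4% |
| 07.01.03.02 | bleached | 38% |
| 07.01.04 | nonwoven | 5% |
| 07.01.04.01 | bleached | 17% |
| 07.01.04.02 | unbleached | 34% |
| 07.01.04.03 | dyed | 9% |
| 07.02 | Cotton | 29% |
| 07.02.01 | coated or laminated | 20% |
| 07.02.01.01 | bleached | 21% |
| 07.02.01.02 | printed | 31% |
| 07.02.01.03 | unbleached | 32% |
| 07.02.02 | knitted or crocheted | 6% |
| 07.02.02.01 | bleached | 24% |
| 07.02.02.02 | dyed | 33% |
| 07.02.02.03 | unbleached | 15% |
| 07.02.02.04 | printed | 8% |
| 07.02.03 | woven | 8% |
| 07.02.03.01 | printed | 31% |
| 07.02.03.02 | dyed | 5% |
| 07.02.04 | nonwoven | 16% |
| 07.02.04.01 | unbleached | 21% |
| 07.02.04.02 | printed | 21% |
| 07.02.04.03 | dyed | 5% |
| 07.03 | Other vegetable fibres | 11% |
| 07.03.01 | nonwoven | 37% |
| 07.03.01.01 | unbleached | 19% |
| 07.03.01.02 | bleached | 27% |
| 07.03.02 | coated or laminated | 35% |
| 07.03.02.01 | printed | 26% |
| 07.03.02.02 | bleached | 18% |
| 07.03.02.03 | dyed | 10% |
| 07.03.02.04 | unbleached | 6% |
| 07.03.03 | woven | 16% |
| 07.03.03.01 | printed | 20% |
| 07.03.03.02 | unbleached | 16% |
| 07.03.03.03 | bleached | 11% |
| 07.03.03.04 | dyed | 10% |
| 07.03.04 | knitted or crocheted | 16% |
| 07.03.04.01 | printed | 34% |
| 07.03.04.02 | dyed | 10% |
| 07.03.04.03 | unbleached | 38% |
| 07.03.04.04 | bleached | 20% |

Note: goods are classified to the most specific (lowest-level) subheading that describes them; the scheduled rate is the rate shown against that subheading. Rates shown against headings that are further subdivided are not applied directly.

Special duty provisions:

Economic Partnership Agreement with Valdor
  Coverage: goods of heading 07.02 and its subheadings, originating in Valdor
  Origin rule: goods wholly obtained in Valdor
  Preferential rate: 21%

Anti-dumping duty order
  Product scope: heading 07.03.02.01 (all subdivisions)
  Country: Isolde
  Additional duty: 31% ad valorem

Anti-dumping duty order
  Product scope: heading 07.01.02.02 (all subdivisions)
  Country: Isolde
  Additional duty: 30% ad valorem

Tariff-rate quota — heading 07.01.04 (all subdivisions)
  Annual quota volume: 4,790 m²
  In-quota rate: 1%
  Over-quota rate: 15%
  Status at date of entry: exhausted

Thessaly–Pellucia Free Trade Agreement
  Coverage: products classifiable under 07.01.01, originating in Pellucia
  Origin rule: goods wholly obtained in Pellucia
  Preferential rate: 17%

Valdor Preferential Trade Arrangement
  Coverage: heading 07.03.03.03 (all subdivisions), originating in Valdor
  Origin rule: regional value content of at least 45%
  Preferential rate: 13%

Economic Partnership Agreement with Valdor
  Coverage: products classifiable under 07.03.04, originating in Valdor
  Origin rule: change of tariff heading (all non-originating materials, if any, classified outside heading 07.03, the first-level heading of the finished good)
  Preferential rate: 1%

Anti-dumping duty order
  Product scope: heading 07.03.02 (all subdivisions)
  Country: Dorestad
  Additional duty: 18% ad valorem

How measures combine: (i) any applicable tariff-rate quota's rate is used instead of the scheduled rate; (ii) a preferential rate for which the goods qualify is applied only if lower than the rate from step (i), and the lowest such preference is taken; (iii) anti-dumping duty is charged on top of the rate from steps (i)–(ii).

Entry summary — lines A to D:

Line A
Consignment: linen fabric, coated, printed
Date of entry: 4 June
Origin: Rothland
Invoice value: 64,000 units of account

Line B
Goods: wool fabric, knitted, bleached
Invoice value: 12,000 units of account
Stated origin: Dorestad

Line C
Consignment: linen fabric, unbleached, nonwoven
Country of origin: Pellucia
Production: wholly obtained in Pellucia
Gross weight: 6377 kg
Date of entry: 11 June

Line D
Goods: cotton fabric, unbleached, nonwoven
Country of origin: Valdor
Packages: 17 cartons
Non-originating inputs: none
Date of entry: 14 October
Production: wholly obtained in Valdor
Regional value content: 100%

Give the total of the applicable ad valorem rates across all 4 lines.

Line A: linen → 07.03; coated → 07.03.02; printed → 07.03.02.01. Scheduled 26%. No special measure applies. → 26%.
Line B: wool → 07.01; knitted → 07.01.02; bleached → 07.01.02.03. Scheduled 15%. No special measure applies. → 15%.
Line C: linen → 07.03; nonwoven → 07.03.01; unbleached → 07.03.01.01. Scheduled 19%. Pellucia agreement on 07.01.01: 07.03.01.01 not covered. → 19%.
Line D: cotton → 07.02; nonwoven → 07.02.04; unbleached → 07.02.04.01. Scheduled 21%. Valdor agreement on 07.02: wholly obtained → 21% available; Valdor agreement on 07.03.03.03: 07.02.04.01 not covered; Valdor agreement on 07.03.04: 07.02.04.01 not covered; preference 21% not lower than 21% → no reduction. → 21%.
Sum: 26% + 15% + 19% + 21% = 81%.

81%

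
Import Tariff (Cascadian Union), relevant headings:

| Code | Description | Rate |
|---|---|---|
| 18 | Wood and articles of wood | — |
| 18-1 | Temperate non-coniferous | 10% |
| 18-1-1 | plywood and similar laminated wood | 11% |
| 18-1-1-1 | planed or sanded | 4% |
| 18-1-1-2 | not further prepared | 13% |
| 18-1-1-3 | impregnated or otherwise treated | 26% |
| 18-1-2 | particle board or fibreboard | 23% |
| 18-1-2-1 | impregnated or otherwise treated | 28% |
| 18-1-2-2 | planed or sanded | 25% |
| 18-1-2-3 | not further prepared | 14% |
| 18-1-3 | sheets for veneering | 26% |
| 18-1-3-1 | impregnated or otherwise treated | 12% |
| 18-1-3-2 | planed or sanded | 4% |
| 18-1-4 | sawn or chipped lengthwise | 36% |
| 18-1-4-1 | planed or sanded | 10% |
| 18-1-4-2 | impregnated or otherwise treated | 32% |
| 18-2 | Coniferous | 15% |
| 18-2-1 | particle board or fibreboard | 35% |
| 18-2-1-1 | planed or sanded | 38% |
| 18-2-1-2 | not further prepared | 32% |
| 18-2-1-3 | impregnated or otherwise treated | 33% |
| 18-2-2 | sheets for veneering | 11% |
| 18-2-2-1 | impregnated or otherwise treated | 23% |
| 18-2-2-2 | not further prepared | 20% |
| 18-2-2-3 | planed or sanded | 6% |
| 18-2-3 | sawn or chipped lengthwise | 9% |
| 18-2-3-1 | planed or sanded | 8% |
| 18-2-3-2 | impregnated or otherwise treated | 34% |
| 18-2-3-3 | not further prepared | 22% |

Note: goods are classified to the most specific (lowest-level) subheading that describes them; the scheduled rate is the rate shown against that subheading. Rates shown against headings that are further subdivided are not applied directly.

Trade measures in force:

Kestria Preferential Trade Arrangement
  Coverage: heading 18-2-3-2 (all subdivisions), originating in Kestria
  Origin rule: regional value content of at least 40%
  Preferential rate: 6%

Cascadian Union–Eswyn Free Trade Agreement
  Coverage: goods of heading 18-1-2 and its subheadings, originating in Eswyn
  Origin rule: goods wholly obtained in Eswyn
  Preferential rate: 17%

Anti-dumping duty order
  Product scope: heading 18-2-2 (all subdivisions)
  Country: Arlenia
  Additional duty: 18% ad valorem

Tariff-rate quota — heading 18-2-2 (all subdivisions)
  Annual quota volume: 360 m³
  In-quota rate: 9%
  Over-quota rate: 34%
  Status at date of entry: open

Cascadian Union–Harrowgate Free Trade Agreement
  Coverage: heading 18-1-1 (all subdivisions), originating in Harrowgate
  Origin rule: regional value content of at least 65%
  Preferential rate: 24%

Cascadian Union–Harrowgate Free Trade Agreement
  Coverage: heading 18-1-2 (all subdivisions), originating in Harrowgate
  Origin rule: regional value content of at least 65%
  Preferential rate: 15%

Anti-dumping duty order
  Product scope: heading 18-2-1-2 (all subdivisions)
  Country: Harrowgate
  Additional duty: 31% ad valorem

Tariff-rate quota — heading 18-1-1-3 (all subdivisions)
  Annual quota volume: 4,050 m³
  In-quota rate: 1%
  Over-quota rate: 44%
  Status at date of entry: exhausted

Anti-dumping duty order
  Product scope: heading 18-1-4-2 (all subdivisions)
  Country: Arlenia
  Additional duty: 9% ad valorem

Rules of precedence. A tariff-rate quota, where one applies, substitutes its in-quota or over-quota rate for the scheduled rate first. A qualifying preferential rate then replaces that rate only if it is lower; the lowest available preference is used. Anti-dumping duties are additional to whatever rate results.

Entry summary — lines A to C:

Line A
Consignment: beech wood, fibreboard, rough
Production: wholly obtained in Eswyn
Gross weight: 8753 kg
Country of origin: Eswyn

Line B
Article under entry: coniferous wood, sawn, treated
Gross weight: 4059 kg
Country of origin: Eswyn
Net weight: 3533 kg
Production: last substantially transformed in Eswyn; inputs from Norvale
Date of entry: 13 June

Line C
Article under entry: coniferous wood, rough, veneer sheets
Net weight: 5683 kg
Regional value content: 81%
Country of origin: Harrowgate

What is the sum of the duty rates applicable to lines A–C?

57%

Line A: beech → 18-1; fibreboard → 18-1-2; rough → 18-1-2-3. Scheduled 14%. Eswyn agreement on 18-1-2: wholly obtained → 17% available; preference 17% not lower than 14% → no reduction. → 14%.
Line B: coniferous → 18-2; sawn → 18-2-3; treated → 18-2-3-2. Scheduled 34%. Eswyn agreement on 18-1-2: 18-2-3-2 not covered. → 34%.
Line C: coniferous → 18-2; veneer sheets → 18-2-2; rough → 18-2-2-2. Scheduled 20%. quota on 18-2-2 open → in-quota 9%; Harrowgate agreement on 18-1-1: 18-2-2-2 not covered; Harrowgate agreement on 18-1-2: 18-2-2-2 not covered. → 9%.
Sum: 14% + 34% + 9% = 57%.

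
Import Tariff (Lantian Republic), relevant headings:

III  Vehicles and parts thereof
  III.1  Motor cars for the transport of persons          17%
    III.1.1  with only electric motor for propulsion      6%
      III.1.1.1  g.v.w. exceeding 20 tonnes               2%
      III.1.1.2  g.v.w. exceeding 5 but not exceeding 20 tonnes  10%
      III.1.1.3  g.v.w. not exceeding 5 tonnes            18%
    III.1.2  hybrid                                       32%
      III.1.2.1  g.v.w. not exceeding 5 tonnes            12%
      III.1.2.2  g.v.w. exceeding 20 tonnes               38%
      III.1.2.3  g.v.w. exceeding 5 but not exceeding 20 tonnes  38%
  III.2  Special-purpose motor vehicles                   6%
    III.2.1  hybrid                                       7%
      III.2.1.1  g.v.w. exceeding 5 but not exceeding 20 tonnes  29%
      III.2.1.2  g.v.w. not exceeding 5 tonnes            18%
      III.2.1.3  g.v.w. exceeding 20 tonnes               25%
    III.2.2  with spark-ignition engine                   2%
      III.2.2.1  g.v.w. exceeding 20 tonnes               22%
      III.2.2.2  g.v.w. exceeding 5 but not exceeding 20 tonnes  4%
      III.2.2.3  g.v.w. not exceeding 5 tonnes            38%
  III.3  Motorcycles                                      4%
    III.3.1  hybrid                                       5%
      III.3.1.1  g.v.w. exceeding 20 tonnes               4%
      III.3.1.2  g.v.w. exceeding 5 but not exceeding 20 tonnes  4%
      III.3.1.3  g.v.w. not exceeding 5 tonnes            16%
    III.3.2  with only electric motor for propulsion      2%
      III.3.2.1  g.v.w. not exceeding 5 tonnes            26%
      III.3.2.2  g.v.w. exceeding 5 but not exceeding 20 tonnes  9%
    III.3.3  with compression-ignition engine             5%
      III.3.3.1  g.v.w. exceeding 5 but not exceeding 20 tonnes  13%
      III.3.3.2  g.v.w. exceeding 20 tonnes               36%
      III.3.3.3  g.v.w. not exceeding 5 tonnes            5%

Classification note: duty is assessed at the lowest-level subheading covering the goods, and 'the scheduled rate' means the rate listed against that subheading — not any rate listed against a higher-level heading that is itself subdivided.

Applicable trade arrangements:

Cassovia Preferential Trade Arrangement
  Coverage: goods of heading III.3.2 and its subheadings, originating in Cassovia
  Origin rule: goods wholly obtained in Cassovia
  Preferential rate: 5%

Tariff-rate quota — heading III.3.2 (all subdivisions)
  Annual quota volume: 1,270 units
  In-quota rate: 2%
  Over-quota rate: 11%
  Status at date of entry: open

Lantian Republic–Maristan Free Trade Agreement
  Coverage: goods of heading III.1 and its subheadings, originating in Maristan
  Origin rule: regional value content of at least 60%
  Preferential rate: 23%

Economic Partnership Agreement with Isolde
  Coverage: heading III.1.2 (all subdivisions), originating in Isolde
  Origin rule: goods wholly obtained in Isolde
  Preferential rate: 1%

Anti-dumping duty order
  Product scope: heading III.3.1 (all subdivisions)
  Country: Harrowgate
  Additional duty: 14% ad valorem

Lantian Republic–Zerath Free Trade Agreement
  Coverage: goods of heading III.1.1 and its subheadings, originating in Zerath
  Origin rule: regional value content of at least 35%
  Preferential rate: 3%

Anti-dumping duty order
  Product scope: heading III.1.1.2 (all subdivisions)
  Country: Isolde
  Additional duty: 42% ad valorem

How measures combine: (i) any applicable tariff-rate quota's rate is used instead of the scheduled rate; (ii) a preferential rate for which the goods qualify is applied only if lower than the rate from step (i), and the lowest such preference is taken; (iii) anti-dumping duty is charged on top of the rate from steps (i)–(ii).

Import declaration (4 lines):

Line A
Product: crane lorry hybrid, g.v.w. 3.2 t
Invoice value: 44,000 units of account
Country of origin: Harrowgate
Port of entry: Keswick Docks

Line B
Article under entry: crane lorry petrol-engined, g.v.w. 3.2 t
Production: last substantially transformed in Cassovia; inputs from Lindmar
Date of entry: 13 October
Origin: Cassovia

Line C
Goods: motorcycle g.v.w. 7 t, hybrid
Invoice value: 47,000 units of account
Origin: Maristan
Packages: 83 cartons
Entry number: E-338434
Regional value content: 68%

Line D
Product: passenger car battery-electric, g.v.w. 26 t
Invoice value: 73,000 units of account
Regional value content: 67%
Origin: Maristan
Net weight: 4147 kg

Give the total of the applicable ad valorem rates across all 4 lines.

Line A: crane lorry → III.2; hybrid → III.2.1; g.v.w. 3.2 t → III.2.1.2. Scheduled 18%. No special measure applies. → 18%.
Line B: crane lorry → III.2; petrol-engined → III.2.2; g.v.w. 3.2 t → III.2.2.3. Scheduled 38%. Cassovia agreement on III.3.2: III.2.2.3 not covered. → 38%.
Line C: motorcycle → III.3; hybrid → III.3.1; g.v.w. 7 t → III.3.1.2. Scheduled 4%. Maristan agreement on III.1: III.3.1.2 not covered. → 4%.
Line D: passenger car → III.1; battery-electric → III.1.1; g.v.w. 26 t → III.1.1.1. Scheduled 2%. Maristan agreement on III.1: RVC ≥ 60% → 23% available; preference 23% not lower than 2% → no reduction. → 2%.
Sum: 18% + 38% + 4% + 2% = 62%.

62%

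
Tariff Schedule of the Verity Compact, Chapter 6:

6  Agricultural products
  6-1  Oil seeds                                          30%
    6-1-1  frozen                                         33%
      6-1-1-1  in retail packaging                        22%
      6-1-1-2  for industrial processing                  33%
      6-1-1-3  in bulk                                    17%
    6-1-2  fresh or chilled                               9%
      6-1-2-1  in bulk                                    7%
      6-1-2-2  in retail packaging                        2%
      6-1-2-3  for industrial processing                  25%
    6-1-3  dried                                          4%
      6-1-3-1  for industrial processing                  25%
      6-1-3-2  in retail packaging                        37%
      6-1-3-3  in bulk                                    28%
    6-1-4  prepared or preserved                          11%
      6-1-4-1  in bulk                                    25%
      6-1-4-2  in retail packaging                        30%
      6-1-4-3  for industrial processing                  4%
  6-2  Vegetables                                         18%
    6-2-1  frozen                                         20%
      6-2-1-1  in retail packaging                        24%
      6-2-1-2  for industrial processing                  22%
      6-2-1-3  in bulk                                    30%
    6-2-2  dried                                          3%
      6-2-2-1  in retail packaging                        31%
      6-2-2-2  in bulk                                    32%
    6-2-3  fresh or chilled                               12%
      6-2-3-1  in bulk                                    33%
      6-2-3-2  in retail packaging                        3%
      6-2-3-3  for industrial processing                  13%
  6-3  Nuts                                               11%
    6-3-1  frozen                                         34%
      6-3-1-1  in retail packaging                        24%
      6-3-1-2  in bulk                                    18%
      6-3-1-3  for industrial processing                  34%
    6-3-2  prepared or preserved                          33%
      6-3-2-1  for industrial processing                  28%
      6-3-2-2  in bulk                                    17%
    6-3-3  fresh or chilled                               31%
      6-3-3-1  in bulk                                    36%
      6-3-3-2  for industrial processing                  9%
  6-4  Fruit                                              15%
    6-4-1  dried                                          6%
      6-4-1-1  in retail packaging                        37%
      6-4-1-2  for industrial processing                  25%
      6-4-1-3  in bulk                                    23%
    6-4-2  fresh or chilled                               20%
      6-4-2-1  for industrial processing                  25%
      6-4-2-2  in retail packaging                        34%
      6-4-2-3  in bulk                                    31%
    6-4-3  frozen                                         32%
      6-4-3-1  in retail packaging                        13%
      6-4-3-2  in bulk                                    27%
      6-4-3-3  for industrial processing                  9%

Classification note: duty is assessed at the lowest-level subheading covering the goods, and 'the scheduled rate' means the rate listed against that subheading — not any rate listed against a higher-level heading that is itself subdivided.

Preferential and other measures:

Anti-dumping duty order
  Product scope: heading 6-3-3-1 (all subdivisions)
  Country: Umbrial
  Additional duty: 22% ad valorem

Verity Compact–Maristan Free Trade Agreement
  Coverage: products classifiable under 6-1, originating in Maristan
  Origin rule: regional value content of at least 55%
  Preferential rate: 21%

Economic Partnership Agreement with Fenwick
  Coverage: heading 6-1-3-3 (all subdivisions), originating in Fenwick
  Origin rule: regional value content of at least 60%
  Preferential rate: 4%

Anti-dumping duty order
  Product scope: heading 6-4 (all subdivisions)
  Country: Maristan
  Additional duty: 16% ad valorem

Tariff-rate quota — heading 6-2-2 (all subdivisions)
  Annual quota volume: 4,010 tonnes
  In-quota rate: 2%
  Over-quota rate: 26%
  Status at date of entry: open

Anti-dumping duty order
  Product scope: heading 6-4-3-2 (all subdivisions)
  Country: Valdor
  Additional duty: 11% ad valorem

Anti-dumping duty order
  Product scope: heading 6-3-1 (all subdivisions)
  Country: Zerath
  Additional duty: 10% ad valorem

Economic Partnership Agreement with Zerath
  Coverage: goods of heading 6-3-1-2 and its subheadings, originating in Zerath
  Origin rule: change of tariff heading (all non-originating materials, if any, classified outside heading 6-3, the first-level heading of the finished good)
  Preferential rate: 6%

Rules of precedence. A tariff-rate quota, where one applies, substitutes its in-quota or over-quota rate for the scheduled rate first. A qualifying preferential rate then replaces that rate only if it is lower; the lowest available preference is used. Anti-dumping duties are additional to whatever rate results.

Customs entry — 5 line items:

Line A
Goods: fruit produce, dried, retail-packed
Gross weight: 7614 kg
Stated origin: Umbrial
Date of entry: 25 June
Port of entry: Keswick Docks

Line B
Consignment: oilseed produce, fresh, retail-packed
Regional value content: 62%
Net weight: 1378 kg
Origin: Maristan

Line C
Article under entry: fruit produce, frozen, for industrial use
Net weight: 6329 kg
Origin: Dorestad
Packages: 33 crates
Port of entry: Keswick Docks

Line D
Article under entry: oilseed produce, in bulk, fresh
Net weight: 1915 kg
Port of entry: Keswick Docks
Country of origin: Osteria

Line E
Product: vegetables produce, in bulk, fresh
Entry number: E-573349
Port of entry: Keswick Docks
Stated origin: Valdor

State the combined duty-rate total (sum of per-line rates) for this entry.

88%

Line A: fruit → 6-4; dried → 6-4-1; retail-packed → 6-4-1-1. Scheduled 37%. No special measure applies. → 37%.
Line B: oilseed → 6-1; fresh → 6-1-2; retail-packed → 6-1-2-2. Scheduled 2%. Maristan agreement on 6-1: RVC ≥ 55% → 21% available; preference 21% not lower than 2% → no reduction. → 2%.
Line C: fruit → 6-4; frozen → 6-4-3; for industrial use → 6-4-3-3. Scheduled 9%. No special measure applies. → 9%.
Line D: oilseed → 6-1; fresh → 6-1-2; in bulk → 6-1-2-1. Scheduled 7%. No special measure applies. → 7%.
Line E: vegetables → 6-2; fresh → 6-2-3; in bulk → 6-2-3-1. Scheduled 33%. No special measure applies. → 33%.
Sum: 37% + 2% + 9% + 7% + 33% = 88%.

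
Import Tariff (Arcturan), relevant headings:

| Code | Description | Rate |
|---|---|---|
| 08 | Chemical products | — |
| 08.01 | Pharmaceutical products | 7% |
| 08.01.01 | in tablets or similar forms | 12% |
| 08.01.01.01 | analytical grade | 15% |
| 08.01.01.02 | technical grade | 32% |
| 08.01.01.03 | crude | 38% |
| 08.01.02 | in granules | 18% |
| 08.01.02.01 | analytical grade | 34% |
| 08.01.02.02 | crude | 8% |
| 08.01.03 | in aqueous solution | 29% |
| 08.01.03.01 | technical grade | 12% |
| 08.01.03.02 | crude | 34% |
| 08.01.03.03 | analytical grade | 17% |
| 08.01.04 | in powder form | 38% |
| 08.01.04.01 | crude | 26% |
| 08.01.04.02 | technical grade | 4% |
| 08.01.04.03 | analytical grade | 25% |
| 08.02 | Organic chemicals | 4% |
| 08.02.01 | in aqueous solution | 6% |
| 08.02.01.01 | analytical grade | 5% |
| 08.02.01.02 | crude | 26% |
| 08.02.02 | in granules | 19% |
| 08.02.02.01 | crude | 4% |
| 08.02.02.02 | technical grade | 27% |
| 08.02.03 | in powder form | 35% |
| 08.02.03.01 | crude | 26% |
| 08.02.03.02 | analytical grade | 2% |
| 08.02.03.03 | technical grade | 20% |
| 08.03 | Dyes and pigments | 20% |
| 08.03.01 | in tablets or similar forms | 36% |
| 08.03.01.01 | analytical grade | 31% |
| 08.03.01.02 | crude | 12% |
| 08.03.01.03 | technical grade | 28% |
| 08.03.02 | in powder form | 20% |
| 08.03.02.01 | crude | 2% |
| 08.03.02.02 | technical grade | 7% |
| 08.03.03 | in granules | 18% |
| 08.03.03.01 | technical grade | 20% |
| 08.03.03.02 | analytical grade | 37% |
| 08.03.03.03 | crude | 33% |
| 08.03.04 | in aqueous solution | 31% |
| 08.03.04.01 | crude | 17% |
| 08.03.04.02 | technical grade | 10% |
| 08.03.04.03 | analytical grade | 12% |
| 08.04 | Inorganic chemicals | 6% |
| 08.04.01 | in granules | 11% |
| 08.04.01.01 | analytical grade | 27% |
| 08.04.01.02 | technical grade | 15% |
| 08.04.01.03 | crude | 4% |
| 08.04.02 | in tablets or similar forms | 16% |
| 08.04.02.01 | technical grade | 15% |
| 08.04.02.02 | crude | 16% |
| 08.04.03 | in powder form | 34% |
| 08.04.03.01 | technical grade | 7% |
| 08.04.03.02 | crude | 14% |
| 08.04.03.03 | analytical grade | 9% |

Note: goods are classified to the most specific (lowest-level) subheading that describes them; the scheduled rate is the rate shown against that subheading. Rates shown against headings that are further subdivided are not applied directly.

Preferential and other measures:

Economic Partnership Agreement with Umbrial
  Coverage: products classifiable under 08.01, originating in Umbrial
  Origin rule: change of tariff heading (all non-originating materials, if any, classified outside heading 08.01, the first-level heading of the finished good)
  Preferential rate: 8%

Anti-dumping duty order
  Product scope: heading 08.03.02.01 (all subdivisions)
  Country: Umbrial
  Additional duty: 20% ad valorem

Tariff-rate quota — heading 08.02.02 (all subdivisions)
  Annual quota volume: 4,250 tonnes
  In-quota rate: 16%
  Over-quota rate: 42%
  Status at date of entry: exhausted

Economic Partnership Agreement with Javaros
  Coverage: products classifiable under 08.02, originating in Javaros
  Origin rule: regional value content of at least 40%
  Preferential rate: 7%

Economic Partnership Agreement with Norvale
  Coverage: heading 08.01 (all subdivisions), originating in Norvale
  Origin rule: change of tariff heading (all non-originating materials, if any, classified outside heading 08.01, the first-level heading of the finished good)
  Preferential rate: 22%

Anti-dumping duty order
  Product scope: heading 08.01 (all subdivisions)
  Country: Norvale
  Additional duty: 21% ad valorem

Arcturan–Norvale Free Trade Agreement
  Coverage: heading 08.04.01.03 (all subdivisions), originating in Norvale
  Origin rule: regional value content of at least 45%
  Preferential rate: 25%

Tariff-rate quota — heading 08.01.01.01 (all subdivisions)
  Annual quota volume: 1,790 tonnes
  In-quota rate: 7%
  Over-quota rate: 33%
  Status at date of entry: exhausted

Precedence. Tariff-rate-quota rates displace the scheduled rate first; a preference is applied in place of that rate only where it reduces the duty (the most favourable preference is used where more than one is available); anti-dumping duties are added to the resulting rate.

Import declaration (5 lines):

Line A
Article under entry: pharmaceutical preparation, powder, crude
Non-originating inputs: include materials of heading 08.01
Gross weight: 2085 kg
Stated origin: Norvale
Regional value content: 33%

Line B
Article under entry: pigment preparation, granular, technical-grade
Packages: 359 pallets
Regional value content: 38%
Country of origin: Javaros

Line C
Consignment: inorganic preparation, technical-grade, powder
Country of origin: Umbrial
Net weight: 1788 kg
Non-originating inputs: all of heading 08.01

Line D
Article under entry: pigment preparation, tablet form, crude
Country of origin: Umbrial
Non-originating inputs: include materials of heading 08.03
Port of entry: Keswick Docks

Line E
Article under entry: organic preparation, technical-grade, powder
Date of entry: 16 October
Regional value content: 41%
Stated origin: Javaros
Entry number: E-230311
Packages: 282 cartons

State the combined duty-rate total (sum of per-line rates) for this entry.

Line A: pharmaceutical → 08.01; powder → 08.01.04; crude → 08.01.04.01. Scheduled 26%. Norvale agreement on 08.01: CTH not met; Norvale agreement on 08.04.01.03: 08.01.04.01 not covered; anti-dumping (Norvale, 08.01): +21%; total 26% + 21% = 47%. → 47%.
Line B: pigment → 08.03; granular → 08.03.03; technical-grade → 08.03.03.01. Scheduled 20%. Javaros agreement on 08.02: 08.03.03.01 not covered. → 20%.
Line C: inorganic → 08.04; powder → 08.04.03; technical-grade → 08.04.03.01. Scheduled 7%. Umbrial agreement on 08.01: 08.04.03.01 not covered. → 7%.
Line D: pigment → 08.03; tablet form → 08.03.01; crude → 08.03.01.02. Scheduled 12%. Umbrial agreement on 08.01: 08.03.01.02 not covered. → 12%.
Line E: organic → 08.02; powder → 08.02.03; technical-grade → 08.02.03.03. Scheduled 20%. Javaros agreement on 08.02: RVC ≥ 40% → 7% available; preferential 7%. → 7%.
Sum: 47% + 20% + 7% + 12% + 7% = 93%.

93%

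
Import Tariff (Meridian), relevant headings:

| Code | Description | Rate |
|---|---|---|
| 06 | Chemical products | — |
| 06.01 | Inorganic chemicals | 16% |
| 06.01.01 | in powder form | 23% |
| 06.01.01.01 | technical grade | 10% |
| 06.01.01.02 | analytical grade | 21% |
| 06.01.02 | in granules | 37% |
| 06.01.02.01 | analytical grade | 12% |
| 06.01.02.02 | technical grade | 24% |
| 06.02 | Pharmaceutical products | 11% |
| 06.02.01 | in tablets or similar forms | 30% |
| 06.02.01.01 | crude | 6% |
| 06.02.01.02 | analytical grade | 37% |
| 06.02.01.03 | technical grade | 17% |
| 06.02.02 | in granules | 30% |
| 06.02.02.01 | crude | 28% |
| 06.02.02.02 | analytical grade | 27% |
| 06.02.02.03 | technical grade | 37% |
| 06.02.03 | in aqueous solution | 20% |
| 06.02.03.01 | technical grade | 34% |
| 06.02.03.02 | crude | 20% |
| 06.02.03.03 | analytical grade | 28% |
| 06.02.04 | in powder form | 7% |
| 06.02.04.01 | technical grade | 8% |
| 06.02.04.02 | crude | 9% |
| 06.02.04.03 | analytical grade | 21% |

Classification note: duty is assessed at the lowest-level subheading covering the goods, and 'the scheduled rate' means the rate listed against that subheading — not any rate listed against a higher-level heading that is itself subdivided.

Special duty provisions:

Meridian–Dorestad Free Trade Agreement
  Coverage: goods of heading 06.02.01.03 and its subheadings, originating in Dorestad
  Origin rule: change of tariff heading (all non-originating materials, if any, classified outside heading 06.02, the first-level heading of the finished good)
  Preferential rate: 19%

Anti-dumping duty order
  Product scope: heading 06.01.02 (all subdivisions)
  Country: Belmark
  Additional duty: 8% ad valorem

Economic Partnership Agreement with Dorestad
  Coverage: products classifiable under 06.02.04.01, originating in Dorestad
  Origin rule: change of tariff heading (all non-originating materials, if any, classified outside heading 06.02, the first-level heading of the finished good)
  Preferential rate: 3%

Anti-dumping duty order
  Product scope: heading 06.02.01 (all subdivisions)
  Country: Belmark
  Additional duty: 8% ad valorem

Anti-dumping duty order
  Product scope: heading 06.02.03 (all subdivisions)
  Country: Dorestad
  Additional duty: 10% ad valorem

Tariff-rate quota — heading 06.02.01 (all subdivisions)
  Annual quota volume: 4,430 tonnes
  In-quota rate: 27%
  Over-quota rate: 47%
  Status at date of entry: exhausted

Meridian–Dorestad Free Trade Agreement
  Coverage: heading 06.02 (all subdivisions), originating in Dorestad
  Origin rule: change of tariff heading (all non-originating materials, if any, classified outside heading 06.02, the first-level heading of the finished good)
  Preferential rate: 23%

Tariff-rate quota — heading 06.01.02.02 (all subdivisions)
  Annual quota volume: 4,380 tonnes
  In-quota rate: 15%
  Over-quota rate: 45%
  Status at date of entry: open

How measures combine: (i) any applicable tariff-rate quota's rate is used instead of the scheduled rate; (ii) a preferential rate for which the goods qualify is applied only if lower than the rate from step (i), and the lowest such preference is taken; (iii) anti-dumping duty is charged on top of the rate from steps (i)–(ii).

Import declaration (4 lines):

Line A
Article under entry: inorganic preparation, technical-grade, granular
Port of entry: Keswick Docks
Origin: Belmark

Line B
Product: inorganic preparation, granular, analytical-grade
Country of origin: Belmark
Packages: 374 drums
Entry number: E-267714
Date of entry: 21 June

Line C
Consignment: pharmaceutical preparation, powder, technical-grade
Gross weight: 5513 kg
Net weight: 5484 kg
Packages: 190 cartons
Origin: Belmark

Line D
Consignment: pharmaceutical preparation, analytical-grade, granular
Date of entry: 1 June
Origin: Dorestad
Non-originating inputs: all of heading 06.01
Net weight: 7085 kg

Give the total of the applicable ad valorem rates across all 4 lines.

74%

Line A: inorganic → 06.01; granular → 06.01.02; technical-grade → 06.01.02.02. Scheduled 24%. quota on 06.01.02.02 open → in-quota 15%; anti-dumping (Belmark, 06.01.02): +8%; total 15% + 8% = 23%. → 23%.
Line B: inorganic → 06.01; granular → 06.01.02; analytical-grade → 06.01.02.01. Scheduled 12%. anti-dumping (Belmark, 06.01.02): +8%; total 12% + 8% = 20%. → 20%.
Line C: pharmaceutical → 06.02; powder → 06.02.04; technical-grade → 06.02.04.01. Scheduled 8%. No special measure applies. → 8%.
Line D: pharmaceutical → 06.02; granular → 06.02.02; analytical-grade → 06.02.02.02. Scheduled 27%. Dorestad agreement on 06.02.01.03: 06.02.02.02 not covered; Dorestad agreement on 06.02.04.01: 06.02.02.02 not covered; Dorestad agreement on 06.02: CTH met → 23% available; preferential 23%. → 23%.
Sum: 23% + 20% + 8% + 23% = 74%.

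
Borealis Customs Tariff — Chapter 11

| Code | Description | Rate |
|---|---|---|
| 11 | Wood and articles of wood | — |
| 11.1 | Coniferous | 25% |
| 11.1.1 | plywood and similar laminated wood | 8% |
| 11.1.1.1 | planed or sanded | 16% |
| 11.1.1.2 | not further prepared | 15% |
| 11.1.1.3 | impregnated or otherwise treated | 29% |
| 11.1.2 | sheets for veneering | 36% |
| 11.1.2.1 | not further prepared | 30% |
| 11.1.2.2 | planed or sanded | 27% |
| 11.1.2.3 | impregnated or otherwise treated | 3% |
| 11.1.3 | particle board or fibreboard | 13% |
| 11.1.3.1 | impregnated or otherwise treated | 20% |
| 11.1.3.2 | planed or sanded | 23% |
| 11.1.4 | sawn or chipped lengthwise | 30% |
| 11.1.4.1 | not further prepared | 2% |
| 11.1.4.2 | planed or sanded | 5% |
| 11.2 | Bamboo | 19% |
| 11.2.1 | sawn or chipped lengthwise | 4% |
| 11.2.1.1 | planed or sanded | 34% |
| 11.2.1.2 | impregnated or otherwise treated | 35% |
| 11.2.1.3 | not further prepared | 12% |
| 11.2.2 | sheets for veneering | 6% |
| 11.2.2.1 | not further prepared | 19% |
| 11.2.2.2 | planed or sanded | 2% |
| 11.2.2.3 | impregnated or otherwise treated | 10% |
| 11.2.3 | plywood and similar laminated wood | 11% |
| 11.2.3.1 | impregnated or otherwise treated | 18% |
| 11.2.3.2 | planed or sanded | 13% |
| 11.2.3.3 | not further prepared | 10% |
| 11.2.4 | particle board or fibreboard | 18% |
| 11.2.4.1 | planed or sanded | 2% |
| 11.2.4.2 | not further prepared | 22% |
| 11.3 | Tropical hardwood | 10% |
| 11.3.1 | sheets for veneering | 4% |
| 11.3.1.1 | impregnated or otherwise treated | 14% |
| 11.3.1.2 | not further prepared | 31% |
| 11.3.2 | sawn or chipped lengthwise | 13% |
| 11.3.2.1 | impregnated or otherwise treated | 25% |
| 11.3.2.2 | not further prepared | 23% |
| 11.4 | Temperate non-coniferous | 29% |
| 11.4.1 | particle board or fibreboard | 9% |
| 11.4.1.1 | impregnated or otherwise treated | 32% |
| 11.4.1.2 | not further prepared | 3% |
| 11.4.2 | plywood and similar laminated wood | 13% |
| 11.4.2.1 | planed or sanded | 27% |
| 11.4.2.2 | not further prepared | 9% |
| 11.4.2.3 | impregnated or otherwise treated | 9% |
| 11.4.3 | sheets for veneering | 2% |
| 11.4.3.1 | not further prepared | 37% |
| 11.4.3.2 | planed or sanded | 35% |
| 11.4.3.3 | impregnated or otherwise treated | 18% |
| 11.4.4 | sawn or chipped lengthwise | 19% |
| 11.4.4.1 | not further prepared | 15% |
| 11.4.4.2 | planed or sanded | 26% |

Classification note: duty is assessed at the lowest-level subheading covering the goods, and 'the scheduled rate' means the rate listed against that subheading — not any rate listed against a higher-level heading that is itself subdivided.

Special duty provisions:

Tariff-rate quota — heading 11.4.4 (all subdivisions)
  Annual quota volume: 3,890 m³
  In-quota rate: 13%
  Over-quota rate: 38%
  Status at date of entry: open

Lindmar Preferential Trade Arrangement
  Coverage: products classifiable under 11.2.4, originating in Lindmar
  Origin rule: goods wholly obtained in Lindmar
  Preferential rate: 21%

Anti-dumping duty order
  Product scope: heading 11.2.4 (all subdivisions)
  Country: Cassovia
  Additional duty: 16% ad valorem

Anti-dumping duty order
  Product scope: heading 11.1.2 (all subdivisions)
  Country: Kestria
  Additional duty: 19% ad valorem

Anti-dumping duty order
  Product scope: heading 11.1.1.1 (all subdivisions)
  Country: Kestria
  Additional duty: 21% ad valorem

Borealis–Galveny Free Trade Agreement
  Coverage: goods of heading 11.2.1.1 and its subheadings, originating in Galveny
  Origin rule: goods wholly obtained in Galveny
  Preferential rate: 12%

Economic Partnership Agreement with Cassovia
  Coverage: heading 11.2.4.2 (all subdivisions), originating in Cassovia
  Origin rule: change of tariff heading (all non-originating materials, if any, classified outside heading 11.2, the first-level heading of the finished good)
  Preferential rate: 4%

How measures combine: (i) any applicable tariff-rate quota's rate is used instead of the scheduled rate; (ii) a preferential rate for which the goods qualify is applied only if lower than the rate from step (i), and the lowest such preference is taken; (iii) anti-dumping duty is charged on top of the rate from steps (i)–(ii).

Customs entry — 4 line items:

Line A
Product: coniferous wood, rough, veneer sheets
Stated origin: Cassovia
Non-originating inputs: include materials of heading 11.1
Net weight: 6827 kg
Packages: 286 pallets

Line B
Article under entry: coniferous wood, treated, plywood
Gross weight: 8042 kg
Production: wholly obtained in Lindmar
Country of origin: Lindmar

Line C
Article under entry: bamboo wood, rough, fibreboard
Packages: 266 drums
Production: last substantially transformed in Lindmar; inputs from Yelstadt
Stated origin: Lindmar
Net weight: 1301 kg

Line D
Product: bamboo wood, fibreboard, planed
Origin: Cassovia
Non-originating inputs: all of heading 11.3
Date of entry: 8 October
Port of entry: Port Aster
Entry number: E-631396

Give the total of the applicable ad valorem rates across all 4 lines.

99%

Line A: coniferous → 11.1; veneer sheets → 11.1.2; rough → 11.1.2.1. Scheduled 30%. Cassovia agreement on 11.2.4.2: 11.1.2.1 not covered. → 30%.
Line B: coniferous → 11.1; plywood → 11.1.1; treated → 11.1.1.3. Scheduled 29%. Lindmar agreement on 11.2.4: 11.1.1.3 not covered. → 29%.
Line C: bamboo → 11.2; fibreboard → 11.2.4; rough → 11.2.4.2. Scheduled 22%. Lindmar agreement on 11.2.4: not wholly obtained. → 22%.
Line D: bamboo → 11.2; fibreboard → 11.2.4; planed → 11.2.4.1. Scheduled 2%. Cassovia agreement on 11.2.4.2: 11.2.4.1 not covered; anti-dumping (Cassovia, 11.2.4): +16%; total 2% + 16% = 18%. → 18%.
Sum: 30% + 29% + 22% + 18% = 99%.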